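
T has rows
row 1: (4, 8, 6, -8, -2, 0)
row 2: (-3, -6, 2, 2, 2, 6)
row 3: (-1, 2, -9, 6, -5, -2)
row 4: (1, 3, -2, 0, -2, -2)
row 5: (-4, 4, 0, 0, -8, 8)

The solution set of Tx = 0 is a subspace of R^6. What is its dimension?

2

Row reduce to echelon form.
R2 ← R2 + (3/4)·R1: [0, 0, 13/2, -4, 1/2, 6]
R3 ← R3 + (1/4)·R1: [0, 4, -15/2, 4, -11/2, -2]
R4 ← R4 − (1/4)·R1: [0, 1, -7/2, 2, -3/2, -2]
R5 ← R5 + R1: [0, 12, 6, -8, -10, 8]
Swap R2 ↔ R3
R4 ← R4 − (1/4)·R2: [0, 0, -13/8, 1, -1/8, -3/2]
R5 ← R5 − (3)·R2: [0, 0, 57/2, -20, 13/2, 14]
R4 ← R4 + (1/4)·R3: [0, 0, 0, 0, 0, 0]
R5 ← R5 − (57/13)·R3: [0, 0, 0, -32/13, 56/13, -160/13]
Swap R4 ↔ R5
4 nonzero rows, so rank(T) = 4.
T has 6 columns; by rank–nullity, nullity = 6 − 4 = 2.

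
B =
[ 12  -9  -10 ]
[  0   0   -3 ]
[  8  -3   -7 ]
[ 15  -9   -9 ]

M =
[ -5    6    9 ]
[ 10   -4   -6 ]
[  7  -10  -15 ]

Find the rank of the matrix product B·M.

First compute BM:
[[-220, 208, 312],
 [-21,  30,  45],
 [-119, 130, 195],
 [-228, 216, 324]]
Now row reduce the product.
R2 ← R2 − (21/220)·R1: [0, 558/55, 837/55]
R3 ← R3 − (119/220)·R1: [0, 962/55, 1443/55]
R4 ← R4 − (57/55)·R1: [0, 24/55, 36/55]
R3 ← R3 − (481/279)·R2: [0, 0, 0]
R4 ← R4 − (4/93)·R2: [0, 0, 0]
2 nonzero rows, so rank(BM) = 2.

2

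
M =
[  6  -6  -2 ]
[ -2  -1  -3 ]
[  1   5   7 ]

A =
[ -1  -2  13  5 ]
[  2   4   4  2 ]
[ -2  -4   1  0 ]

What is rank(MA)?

First compute MA:
[[-14, -28,  52,  18],
 [  6,  12, -33, -12],
 [ -5, -10,  40,  15]]
Now row reduce the product.
R2 ← R2 + (3/7)·R1: [0, 0, -75/7, -30/7]
R3 ← R3 − (5/14)·R1: [0, 0, 150/7, 60/7]
R3 ← R3 + (2)·R2: [0, 0, 0, 0]
2 nonzero rows, so rank(MA) = 2.

2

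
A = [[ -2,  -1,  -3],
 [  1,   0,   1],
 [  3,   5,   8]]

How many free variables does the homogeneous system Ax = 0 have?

Row reduce to echelon form.
R2 ← R2 + (1/2)·R1: [0, -1/2, -1/2]
R3 ← R3 + (3/2)·R1: [0, 7/2, 7/2]
R3 ← R3 + (7)·R2: [0, 0, 0]
2 nonzero rows, so rank(A) = 2.
A has 3 columns; by rank–nullity, nullity = 3 − 2 = 1.

1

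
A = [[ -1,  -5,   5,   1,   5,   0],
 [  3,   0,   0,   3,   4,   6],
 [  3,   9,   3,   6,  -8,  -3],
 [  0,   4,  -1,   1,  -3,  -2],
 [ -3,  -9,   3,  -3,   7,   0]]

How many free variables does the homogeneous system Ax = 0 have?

Row reduce to echelon form.
R2 ← R2 + (3)·R1: [0, -15, 15, 6, 19, 6]
R3 ← R3 + (3)·R1: [0, -6, 18, 9, 7, -3]
R5 ← R5 − (3)·R1: [0, 6, -12, -6, -8, 0]
R3 ← R3 − (2/5)·R2: [0, 0, 12, 33/5, -3/5, -27/5]
R4 ← R4 + (4/15)·R2: [0, 0, 3, 13/5, 31/15, -2/5]
R5 ← R5 + (2/5)·R2: [0, 0, -6, -18/5, -2/5, 12/5]
R4 ← R4 − (1/4)·R3: [0, 0, 0, 19/20, 133/60, 19/20]
R5 ← R5 + (1/2)·R3: [0, 0, 0, -3/10, -7/10, -3/10]
R5 ← R5 + (6/19)·R4: [0, 0, 0, 0, 0, 0]
4 nonzero rows, so rank(A) = 4.
A has 6 columns; by rank–nullity, nullity = 6 − 4 = 2.

2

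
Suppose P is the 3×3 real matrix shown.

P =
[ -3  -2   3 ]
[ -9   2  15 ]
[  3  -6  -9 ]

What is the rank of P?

2

Row reduce to echelon form.
R2 ← R2 − (3)·R1: [0, 8, 6]
R3 ← R3 + R1: [0, -8, -6]
R3 ← R3 + R2: [0, 0, 0]
Echelon form has 2 nonzero rows, so rank(P) = 2.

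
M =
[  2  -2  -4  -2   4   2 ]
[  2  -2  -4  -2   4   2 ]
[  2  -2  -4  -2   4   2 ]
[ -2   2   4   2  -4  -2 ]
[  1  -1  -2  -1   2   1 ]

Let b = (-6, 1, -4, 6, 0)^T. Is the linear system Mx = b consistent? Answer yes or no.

Row reduce the augmented matrix [M | b].
R2 ← R2 − R1: [0, 0, 0, 0, 0, 0, 7]
R3 ← R3 − R1: [0, 0, 0, 0, 0, 0, 2]
R4 ← R4 + R1: [0, 0, 0, 0, 0, 0, 0]
R5 ← R5 − (1/2)·R1: [0, 0, 0, 0, 0, 0, 3]
R3 ← R3 − (2/7)·R2: [0, 0, 0, 0, 0, 0, 0]
R5 ← R5 − (3/7)·R2: [0, 0, 0, 0, 0, 0, 0]
The echelon form has 2 nonzero rows; the last pivot sits in the augmented column, so rank(M) = 1 but rank([M|b]) = 2.
Since the ranks differ, the system is inconsistent.

no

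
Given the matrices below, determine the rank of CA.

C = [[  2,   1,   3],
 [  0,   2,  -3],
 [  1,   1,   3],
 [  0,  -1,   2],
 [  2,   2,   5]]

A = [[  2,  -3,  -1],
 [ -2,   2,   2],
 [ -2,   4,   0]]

First compute CA:
[[ -4,   8,   0],
 [  2,  -8,   4],
 [ -6,  11,   1],
 [ -2,   6,  -2],
 [-10,  18,   2]]
Now row reduce the product.
R2 ← R2 + (1/2)·R1: [0, -4, 4]
R3 ← R3 − (3/2)·R1: [0, -1, 1]
R4 ← R4 − (1/2)·R1: [0, 2, -2]
R5 ← R5 − (5/2)·R1: [0, -2, 2]
R3 ← R3 − (1/4)·R2: [0, 0, 0]
R4 ← R4 + (1/2)·R2: [0, 0, 0]
R5 ← R5 − (1/2)·R2: [0, 0, 0]
2 nonzero rows, so rank(CA) = 2.

2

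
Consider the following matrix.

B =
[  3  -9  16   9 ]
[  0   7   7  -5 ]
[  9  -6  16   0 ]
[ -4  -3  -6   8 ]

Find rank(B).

Row reduce to echelon form.
R3 ← R3 − (3)·R1: [0, 21, -32, -27]
R4 ← R4 + (4/3)·R1: [0, -15, 46/3, 20]
R3 ← R3 − (3)·R2: [0, 0, -53, -12]
R4 ← R4 + (15/7)·R2: [0, 0, 91/3, 65/7]
R4 ← R4 + (91/159)·R3: [0, 0, 0, 897/371]
Echelon form has 4 nonzero rows, so rank(B) = 4.

4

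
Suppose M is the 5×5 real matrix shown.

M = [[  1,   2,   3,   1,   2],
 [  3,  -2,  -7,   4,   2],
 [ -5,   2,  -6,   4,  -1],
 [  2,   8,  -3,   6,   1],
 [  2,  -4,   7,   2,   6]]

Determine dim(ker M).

0

Row reduce to echelon form.
R2 ← R2 − (3)·R1: [0, -8, -16, 1, -4]
R3 ← R3 + (5)·R1: [0, 12, 9, 9, 9]
R4 ← R4 − (2)·R1: [0, 4, -9, 4, -3]
R5 ← R5 − (2)·R1: [0, -8, 1, 0, 2]
R3 ← R3 + (3/2)·R2: [0, 0, -15, 21/2, 3]
R4 ← R4 + (1/2)·R2: [0, 0, -17, 9/2, -5]
R5 ← R5 − R2: [0, 0, 17, -1, 6]
R4 ← R4 − (17/15)·R3: [0, 0, 0, -37/5, -42/5]
R5 ← R5 + (17/15)·R3: [0, 0, 0, 109/10, 47/5]
R5 ← R5 + (109/74)·R4: [0, 0, 0, 0, -110/37]
5 nonzero rows, so rank(M) = 5.
M has 5 columns; by rank–nullity, nullity = 5 − 5 = 0.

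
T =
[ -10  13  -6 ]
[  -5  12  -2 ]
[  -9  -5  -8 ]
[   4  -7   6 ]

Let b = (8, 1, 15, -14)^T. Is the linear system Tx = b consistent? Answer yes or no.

yes

Row reduce the augmented matrix [T | b].
R2 ← R2 − (1/2)·R1: [0, 11/2, 1, -3]
R3 ← R3 − (9/10)·R1: [0, -167/10, -13/5, 39/5]
R4 ← R4 + (2/5)·R1: [0, -9/5, 18/5, -54/5]
R3 ← R3 + (167/55)·R2: [0, 0, 24/55, -72/55]
R4 ← R4 + (18/55)·R2: [0, 0, 216/55, -648/55]
R4 ← R4 − (9)·R3: [0, 0, 0, 0]
The echelon form has 3 nonzero rows, and every pivot lies in the first 3 columns, so rank(T) = rank([T|b]) = 3.
The system is consistent.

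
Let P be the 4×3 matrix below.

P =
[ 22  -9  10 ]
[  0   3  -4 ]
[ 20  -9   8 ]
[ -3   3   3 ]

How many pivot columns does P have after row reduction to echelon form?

3

Row reduce to echelon form.
R3 ← R3 − (10/11)·R1: [0, -9/11, -12/11]
R4 ← R4 + (3/22)·R1: [0, 39/22, 48/11]
R3 ← R3 + (3/11)·R2: [0, 0, -24/11]
R4 ← R4 − (13/22)·R2: [0, 0, 74/11]
R4 ← R4 + (37/12)·R3: [0, 0, 0]
Echelon form has 3 nonzero rows, so rank(P) = 3.
Each nonzero row contributes one pivot column: 3 pivot columns.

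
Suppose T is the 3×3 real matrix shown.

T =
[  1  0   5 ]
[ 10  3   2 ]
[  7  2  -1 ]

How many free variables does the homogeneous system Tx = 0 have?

Row reduce to echelon form.
R2 ← R2 − (10)·R1: [0, 3, -48]
R3 ← R3 − (7)·R1: [0, 2, -36]
R3 ← R3 − (2/3)·R2: [0, 0, -4]
3 nonzero rows, so rank(T) = 3.
T has 3 columns; by rank–nullity, nullity = 3 − 3 = 0.

0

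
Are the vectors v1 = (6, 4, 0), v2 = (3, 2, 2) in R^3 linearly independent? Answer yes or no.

Form the matrix with these vectors as rows and row reduce.
R2 ← R2 − (1/2)·R1: [0, 0, 2]
2 nonzero rows, so the 2 vectors span a space of dimension 2.
Since 2 = 2, the vectors are linearly independent.

yes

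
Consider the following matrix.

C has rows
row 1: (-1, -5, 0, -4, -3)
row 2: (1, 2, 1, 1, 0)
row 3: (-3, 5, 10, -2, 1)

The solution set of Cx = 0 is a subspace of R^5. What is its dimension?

Row reduce to echelon form.
R2 ← R2 + R1: [0, -3, 1, -3, -3]
R3 ← R3 − (3)·R1: [0, 20, 10, 10, 10]
R3 ← R3 + (20/3)·R2: [0, 0, 50/3, -10, -10]
3 nonzero rows, so rank(C) = 3.
C has 5 columns; by rank–nullity, nullity = 5 − 3 = 2.

2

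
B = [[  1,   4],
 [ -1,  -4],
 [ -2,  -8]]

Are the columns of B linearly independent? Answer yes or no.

Row reduce B to echelon form.
R2 ← R2 + R1: [0, 0]
R3 ← R3 + (2)·R1: [0, 0]
1 pivot among 2 columns.
Only 1 < 2 pivot columns, so the columns are linearly dependent.

no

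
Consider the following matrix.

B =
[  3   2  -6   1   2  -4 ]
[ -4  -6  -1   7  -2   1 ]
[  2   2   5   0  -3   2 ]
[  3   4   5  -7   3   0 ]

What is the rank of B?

4

Row reduce to echelon form.
R2 ← R2 + (4/3)·R1: [0, -10/3, -9, 25/3, 2/3, -13/3]
R3 ← R3 − (2/3)·R1: [0, 2/3, 9, -2/3, -13/3, 14/3]
R4 ← R4 − R1: [0, 2, 11, -8, 1, 4]
R3 ← R3 + (1/5)·R2: [0, 0, 36/5, 1, -21/5, 19/5]
R4 ← R4 + (3/5)·R2: [0, 0, 28/5, -3, 7/5, 7/5]
R4 ← R4 − (7/9)·R3: [0, 0, 0, -34/9, 14/3, -14/9]
Echelon form has 4 nonzero rows, so rank(B) = 4.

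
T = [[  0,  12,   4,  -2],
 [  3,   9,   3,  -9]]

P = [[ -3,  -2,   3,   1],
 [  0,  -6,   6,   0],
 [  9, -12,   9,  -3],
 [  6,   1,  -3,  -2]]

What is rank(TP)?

First compute TP:
[[ 24, -122, 114,  -8],
 [-36, -105, 117,  12]]
Now row reduce the product.
R2 ← R2 + (3/2)·R1: [0, -288, 288, 0]
2 nonzero rows, so rank(TP) = 2.

2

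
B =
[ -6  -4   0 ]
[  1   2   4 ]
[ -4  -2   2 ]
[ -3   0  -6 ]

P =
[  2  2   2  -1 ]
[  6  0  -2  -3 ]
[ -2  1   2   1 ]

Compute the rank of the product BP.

2

First compute BP:
[[-36, -12,  -4,  18],
 [  6,   6,   6,  -3],
 [-24,  -6,   0,  12],
 [  6, -12, -18,  -3]]
Now row reduce the product.
R2 ← R2 + (1/6)·R1: [0, 4, 16/3, 0]
R3 ← R3 − (2/3)·R1: [0, 2, 8/3, 0]
R4 ← R4 + (1/6)·R1: [0, -14, -56/3, 0]
R3 ← R3 − (1/2)·R2: [0, 0, 0, 0]
R4 ← R4 + (7/2)·R2: [0, 0, 0, 0]
2 nonzero rows, so rank(BP) = 2.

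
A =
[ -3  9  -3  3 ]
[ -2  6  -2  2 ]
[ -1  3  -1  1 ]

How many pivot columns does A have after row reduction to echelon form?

1

Row reduce to echelon form.
R2 ← R2 − (2/3)·R1: [0, 0, 0, 0]
R3 ← R3 − (1/3)·R1: [0, 0, 0, 0]
Echelon form has 1 nonzero row, so rank(A) = 1.
Each nonzero row contributes one pivot column: 1 pivot columns.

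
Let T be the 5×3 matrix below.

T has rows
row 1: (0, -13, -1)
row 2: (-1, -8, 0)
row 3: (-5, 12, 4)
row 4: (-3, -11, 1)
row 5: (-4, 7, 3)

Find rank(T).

2

Row reduce to echelon form.
Swap R1 ↔ R2
R3 ← R3 − (5)·R1: [0, 52, 4]
R4 ← R4 − (3)·R1: [0, 13, 1]
R5 ← R5 − (4)·R1: [0, 39, 3]
R3 ← R3 + (4)·R2: [0, 0, 0]
R4 ← R4 + R2: [0, 0, 0]
R5 ← R5 + (3)·R2: [0, 0, 0]
Echelon form has 2 nonzero rows, so rank(T) = 2.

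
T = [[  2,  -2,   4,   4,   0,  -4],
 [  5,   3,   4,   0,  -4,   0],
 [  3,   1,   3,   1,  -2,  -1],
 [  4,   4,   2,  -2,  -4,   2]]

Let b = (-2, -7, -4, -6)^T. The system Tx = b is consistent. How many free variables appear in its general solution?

4

Row reduce the augmented matrix [T | b].
R2 ← R2 − (5/2)·R1: [0, 8, -6, -10, -4, 10, -2]
R3 ← R3 − (3/2)·R1: [0, 4, -3, -5, -2, 5, -1]
R4 ← R4 − (2)·R1: [0, 8, -6, -10, -4, 10, -2]
R3 ← R3 − (1/2)·R2: [0, 0, 0, 0, 0, 0, 0]
R4 ← R4 − R2: [0, 0, 0, 0, 0, 0, 0]
The echelon form has 2 nonzero rows, and every pivot lies in the first 6 columns, so rank(T) = rank([T|b]) = 2.
The system is consistent.
Free variables = (unknowns) − (rank) = 6 − 2 = 4.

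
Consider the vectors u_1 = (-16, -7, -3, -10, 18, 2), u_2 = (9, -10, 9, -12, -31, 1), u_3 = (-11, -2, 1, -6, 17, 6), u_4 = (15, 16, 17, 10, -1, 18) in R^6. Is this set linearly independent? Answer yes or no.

Form the matrix with these vectors as rows and row reduce.
R2 ← R2 + (9/16)·R1: [0, -223/16, 117/16, -141/8, -167/8, 17/8]
R3 ← R3 − (11/16)·R1: [0, 45/16, 49/16, 7/8, 37/8, 37/8]
R4 ← R4 + (15/16)·R1: [0, 151/16, 227/16, 5/8, 127/8, 159/8]
R3 ← R3 + (45/223)·R2: [0, 0, 1012/223, -598/223, 92/223, 1127/223]
R4 ← R4 + (151/223)·R2: [0, 0, 4268/223, -2522/223, 388/223, 4753/223]
R4 ← R4 − (97/23)·R3: [0, 0, 0, 0, 0, 0]
3 nonzero rows, so the 4 vectors span a space of dimension 3.
Since 3 < 4, the vectors are linearly dependent.

no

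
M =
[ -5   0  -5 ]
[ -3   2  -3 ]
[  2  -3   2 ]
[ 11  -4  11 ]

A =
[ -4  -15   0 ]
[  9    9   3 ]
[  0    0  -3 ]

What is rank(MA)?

First compute MA:
[[ 20,  75,  15],
 [ 30,  63,  15],
 [-35, -57, -15],
 [-80, -201, -45]]
Now row reduce the product.
R2 ← R2 − (3/2)·R1: [0, -99/2, -15/2]
R3 ← R3 + (7/4)·R1: [0, 297/4, 45/4]
R4 ← R4 + (4)·R1: [0, 99, 15]
R3 ← R3 + (3/2)·R2: [0, 0, 0]
R4 ← R4 + (2)·R2: [0, 0, 0]
2 nonzero rows, so rank(MA) = 2.

2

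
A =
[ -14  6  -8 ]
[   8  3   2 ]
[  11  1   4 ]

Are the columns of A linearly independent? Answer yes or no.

Row reduce A to echelon form.
R2 ← R2 + (4/7)·R1: [0, 45/7, -18/7]
R3 ← R3 + (11/14)·R1: [0, 40/7, -16/7]
R3 ← R3 − (8/9)·R2: [0, 0, 0]
2 pivots among 3 columns.
Only 2 < 3 pivot columns, so the columns are linearly dependent.

no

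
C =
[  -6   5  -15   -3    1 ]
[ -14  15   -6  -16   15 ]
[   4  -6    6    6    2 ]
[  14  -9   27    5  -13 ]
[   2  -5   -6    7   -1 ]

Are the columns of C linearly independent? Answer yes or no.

no

Row reduce C to echelon form.
R2 ← R2 − (7/3)·R1: [0, 10/3, 29, -9, 38/3]
R3 ← R3 + (2/3)·R1: [0, -8/3, -4, 4, 8/3]
R4 ← R4 + (7/3)·R1: [0, 8/3, -8, -2, -32/3]
R5 ← R5 + (1/3)·R1: [0, -10/3, -11, 6, -2/3]
R3 ← R3 + (4/5)·R2: [0, 0, 96/5, -16/5, 64/5]
R4 ← R4 − (4/5)·R2: [0, 0, -156/5, 26/5, -104/5]
R5 ← R5 + R2: [0, 0, 18, -3, 12]
R4 ← R4 + (13/8)·R3: [0, 0, 0, 0, 0]
R5 ← R5 − (15/16)·R3: [0, 0, 0, 0, 0]
3 pivots among 5 columns.
Only 3 < 5 pivot columns, so the columns are linearly dependent.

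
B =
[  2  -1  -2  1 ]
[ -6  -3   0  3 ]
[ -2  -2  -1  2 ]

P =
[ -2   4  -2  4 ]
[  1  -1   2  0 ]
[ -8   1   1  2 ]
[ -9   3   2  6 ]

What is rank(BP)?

2

First compute BP:
[[  2,  10,  -6,  10],
 [-18, -12,  12,  -6],
 [ -8,  -1,   3,   2]]
Now row reduce the product.
R2 ← R2 + (9)·R1: [0, 78, -42, 84]
R3 ← R3 + (4)·R1: [0, 39, -21, 42]
R3 ← R3 − (1/2)·R2: [0, 0, 0, 0]
2 nonzero rows, so rank(BP) = 2.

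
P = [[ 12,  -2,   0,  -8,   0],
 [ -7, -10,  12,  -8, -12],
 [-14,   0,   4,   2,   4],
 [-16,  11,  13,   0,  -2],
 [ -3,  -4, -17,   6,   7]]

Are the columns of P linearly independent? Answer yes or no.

Row reduce P to echelon form.
R2 ← R2 + (7/12)·R1: [0, -67/6, 12, -38/3, -12]
R3 ← R3 + (7/6)·R1: [0, -7/3, 4, -22/3, 4]
R4 ← R4 + (4/3)·R1: [0, 25/3, 13, -32/3, -2]
R5 ← R5 + (1/4)·R1: [0, -9/2, -17, 4, 7]
R3 ← R3 − (14/67)·R2: [0, 0, 100/67, -314/67, 436/67]
R4 ← R4 + (50/67)·R2: [0, 0, 1471/67, -1348/67, -734/67]
R5 ← R5 − (27/67)·R2: [0, 0, -1463/67, 610/67, 793/67]
R4 ← R4 − (1471/100)·R3: [0, 0, 0, 2441/50, -2667/25]
R5 ← R5 + (1463/100)·R3: [0, 0, 0, -2973/50, 2676/25]
R5 ← R5 + (2973/2441)·R4: [0, 0, 0, 0, -55875/2441]
5 pivots among 5 columns.
Every column is a pivot column, so the columns are linearly independent.

yes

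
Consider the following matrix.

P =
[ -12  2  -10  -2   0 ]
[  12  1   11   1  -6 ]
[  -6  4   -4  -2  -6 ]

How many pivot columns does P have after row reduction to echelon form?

2

Row reduce to echelon form.
R2 ← R2 + R1: [0, 3, 1, -1, -6]
R3 ← R3 − (1/2)·R1: [0, 3, 1, -1, -6]
R3 ← R3 − R2: [0, 0, 0, 0, 0]
Echelon form has 2 nonzero rows, so rank(P) = 2.
Each nonzero row contributes one pivot column: 2 pivot columns.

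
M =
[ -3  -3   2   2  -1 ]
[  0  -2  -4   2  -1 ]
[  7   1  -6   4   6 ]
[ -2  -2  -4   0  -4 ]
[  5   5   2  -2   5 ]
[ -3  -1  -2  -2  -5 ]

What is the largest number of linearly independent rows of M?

3

Row reduce to echelon form.
R3 ← R3 + (7/3)·R1: [0, -6, -4/3, 26/3, 11/3]
R4 ← R4 − (2/3)·R1: [0, 0, -16/3, -4/3, -10/3]
R5 ← R5 + (5/3)·R1: [0, 0, 16/3, 4/3, 10/3]
R6 ← R6 − R1: [0, 2, -4, -4, -4]
R3 ← R3 − (3)·R2: [0, 0, 32/3, 8/3, 20/3]
R6 ← R6 + R2: [0, 0, -8, -2, -5]
R4 ← R4 + (1/2)·R3: [0, 0, 0, 0, 0]
R5 ← R5 − (1/2)·R3: [0, 0, 0, 0, 0]
R6 ← R6 + (3/4)·R3: [0, 0, 0, 0, 0]
Echelon form has 3 nonzero rows, so rank(M) = 3.
The rank gives the maximum number of linearly independent rows: 3.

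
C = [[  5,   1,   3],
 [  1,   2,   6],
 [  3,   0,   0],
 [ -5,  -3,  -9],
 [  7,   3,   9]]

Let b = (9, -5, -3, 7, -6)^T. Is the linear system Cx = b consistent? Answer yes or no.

no

Row reduce the augmented matrix [C | b].
R2 ← R2 − (1/5)·R1: [0, 9/5, 27/5, -34/5]
R3 ← R3 − (3/5)·R1: [0, -3/5, -9/5, -42/5]
R4 ← R4 + R1: [0, -2, -6, 16]
R5 ← R5 − (7/5)·R1: [0, 8/5, 24/5, -93/5]
R3 ← R3 + (1/3)·R2: [0, 0, 0, -32/3]
R4 ← R4 + (10/9)·R2: [0, 0, 0, 76/9]
R5 ← R5 − (8/9)·R2: [0, 0, 0, -113/9]
R4 ← R4 + (19/24)·R3: [0, 0, 0, 0]
R5 ← R5 − (113/96)·R3: [0, 0, 0, 0]
The echelon form has 3 nonzero rows; the last pivot sits in the augmented column, so rank(C) = 2 but rank([C|b]) = 3.
Since the ranks differ, the system is inconsistent.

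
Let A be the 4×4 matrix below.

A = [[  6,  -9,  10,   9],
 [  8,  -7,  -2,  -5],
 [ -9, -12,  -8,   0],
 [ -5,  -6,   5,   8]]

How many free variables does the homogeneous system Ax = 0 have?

Row reduce to echelon form.
R2 ← R2 − (4/3)·R1: [0, 5, -46/3, -17]
R3 ← R3 + (3/2)·R1: [0, -51/2, 7, 27/2]
R4 ← R4 + (5/6)·R1: [0, -27/2, 40/3, 31/2]
R3 ← R3 + (51/10)·R2: [0, 0, -356/5, -366/5]
R4 ← R4 + (27/10)·R2: [0, 0, -421/15, -152/5]
R4 ← R4 − (421/1068)·R3: [0, 0, 0, -275/178]
4 nonzero rows, so rank(A) = 4.
A has 4 columns; by rank–nullity, nullity = 4 − 4 = 0.

0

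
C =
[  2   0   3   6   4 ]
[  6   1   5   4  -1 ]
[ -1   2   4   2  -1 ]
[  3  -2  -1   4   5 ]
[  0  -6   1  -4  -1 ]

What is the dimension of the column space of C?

4

Row reduce to echelon form.
R2 ← R2 − (3)·R1: [0, 1, -4, -14, -13]
R3 ← R3 + (1/2)·R1: [0, 2, 11/2, 5, 1]
R4 ← R4 − (3/2)·R1: [0, -2, -11/2, -5, -1]
R3 ← R3 − (2)·R2: [0, 0, 27/2, 33, 27]
R4 ← R4 + (2)·R2: [0, 0, -27/2, -33, -27]
R5 ← R5 + (6)·R2: [0, 0, -23, -88, -79]
R4 ← R4 + R3: [0, 0, 0, 0, 0]
R5 ← R5 + (46/27)·R3: [0, 0, 0, -286/9, -33]
Swap R4 ↔ R5
Echelon form has 4 nonzero rows, so rank(C) = 4.
The column space has dimension equal to the rank: 4.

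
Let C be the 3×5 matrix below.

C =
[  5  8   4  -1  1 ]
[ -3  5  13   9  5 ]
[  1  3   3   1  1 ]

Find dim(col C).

2

Row reduce to echelon form.
R2 ← R2 + (3/5)·R1: [0, 49/5, 77/5, 42/5, 28/5]
R3 ← R3 − (1/5)·R1: [0, 7/5, 11/5, 6/5, 4/5]
R3 ← R3 − (1/7)·R2: [0, 0, 0, 0, 0]
Echelon form has 2 nonzero rows, so rank(C) = 2.
The column space has dimension equal to the rank: 2.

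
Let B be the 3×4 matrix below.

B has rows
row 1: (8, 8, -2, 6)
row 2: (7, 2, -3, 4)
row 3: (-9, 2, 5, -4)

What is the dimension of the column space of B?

Row reduce to echelon form.
R2 ← R2 − (7/8)·R1: [0, -5, -5/4, -5/4]
R3 ← R3 + (9/8)·R1: [0, 11, 11/4, 11/4]
R3 ← R3 + (11/5)·R2: [0, 0, 0, 0]
Echelon form has 2 nonzero rows, so rank(B) = 2.
The column space has dimension equal to the rank: 2.

2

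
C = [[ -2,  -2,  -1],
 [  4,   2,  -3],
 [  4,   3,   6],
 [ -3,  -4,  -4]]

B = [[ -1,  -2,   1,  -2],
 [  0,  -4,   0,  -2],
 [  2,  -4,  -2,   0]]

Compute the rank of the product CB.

First compute CB:
[[  0,  16,   0,   8],
 [-10,  -4,  10, -12],
 [  8, -44,  -8, -14],
 [ -5,  38,   5,  14]]
Now row reduce the product.
Swap R1 ↔ R2
R3 ← R3 + (4/5)·R1: [0, -236/5, 0, -118/5]
R4 ← R4 − (1/2)·R1: [0, 40, 0, 20]
R3 ← R3 + (59/20)·R2: [0, 0, 0, 0]
R4 ← R4 − (5/2)·R2: [0, 0, 0, 0]
2 nonzero rows, so rank(CB) = 2.

2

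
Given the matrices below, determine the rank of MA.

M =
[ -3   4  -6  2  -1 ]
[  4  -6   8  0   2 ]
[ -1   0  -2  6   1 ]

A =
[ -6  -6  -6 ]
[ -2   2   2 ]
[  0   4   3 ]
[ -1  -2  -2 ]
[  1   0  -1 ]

First compute MA:
[[  7,  -2,   5],
 [-10,  -4, -14],
 [  1, -14, -13]]
Now row reduce the product.
R2 ← R2 + (10/7)·R1: [0, -48/7, -48/7]
R3 ← R3 − (1/7)·R1: [0, -96/7, -96/7]
R3 ← R3 − (2)·R2: [0, 0, 0]
2 nonzero rows, so rank(MA) = 2.

2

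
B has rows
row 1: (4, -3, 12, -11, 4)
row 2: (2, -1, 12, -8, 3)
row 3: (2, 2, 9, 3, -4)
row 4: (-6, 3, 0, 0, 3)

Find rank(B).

Row reduce to echelon form.
R2 ← R2 − (1/2)·R1: [0, 1/2, 6, -5/2, 1]
R3 ← R3 − (1/2)·R1: [0, 7/2, 3, 17/2, -6]
R4 ← R4 + (3/2)·R1: [0, -3/2, 18, -33/2, 9]
R3 ← R3 − (7)·R2: [0, 0, -39, 26, -13]
R4 ← R4 + (3)·R2: [0, 0, 36, -24, 12]
R4 ← R4 + (12/13)·R3: [0, 0, 0, 0, 0]
Echelon form has 3 nonzero rows, so rank(B) = 3.

3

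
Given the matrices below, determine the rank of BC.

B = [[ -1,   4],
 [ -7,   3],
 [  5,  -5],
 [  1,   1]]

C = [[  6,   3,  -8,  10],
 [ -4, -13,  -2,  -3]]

First compute BC:
[[-22, -55,   0, -22],
 [-54, -60,  50, -79],
 [ 50,  80, -30,  65],
 [  2, -10, -10,   7]]
Now row reduce the product.
R2 ← R2 − (27/11)·R1: [0, 75, 50, -25]
R3 ← R3 + (25/11)·R1: [0, -45, -30, 15]
R4 ← R4 + (1/11)·R1: [0, -15, -10, 5]
R3 ← R3 + (3/5)·R2: [0, 0, 0, 0]
R4 ← R4 + (1/5)·R2: [0, 0, 0, 0]
2 nonzero rows, so rank(BC) = 2.

2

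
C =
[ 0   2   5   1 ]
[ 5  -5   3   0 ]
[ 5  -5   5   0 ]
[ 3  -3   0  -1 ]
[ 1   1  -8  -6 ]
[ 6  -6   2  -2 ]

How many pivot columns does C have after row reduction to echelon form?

4

Row reduce to echelon form.
Swap R1 ↔ R2
R3 ← R3 − R1: [0, 0, 2, 0]
R4 ← R4 − (3/5)·R1: [0, 0, -9/5, -1]
R5 ← R5 − (1/5)·R1: [0, 2, -43/5, -6]
R6 ← R6 − (6/5)·R1: [0, 0, -8/5, -2]
R5 ← R5 − R2: [0, 0, -68/5, -7]
R4 ← R4 + (9/10)·R3: [0, 0, 0, -1]
R5 ← R5 + (34/5)·R3: [0, 0, 0, -7]
R6 ← R6 + (4/5)·R3: [0, 0, 0, -2]
R5 ← R5 − (7)·R4: [0, 0, 0, 0]
R6 ← R6 − (2)·R4: [0, 0, 0, 0]
Echelon form has 4 nonzero rows, so rank(C) = 4.
Each nonzero row contributes one pivot column: 4 pivot columns.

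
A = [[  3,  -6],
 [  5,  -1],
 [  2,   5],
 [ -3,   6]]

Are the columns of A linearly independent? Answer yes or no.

yes

Row reduce A to echelon form.
R2 ← R2 − (5/3)·R1: [0, 9]
R3 ← R3 − (2/3)·R1: [0, 9]
R4 ← R4 + R1: [0, 0]
R3 ← R3 − R2: [0, 0]
2 pivots among 2 columns.
Every column is a pivot column, so the columns are linearly independent.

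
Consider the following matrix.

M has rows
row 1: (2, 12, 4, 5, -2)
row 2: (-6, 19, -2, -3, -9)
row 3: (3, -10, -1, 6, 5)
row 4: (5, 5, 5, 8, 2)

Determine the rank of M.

Row reduce to echelon form.
R2 ← R2 + (3)·R1: [0, 55, 10, 12, -15]
R3 ← R3 − (3/2)·R1: [0, -28, -7, -3/2, 8]
R4 ← R4 − (5/2)·R1: [0, -25, -5, -9/2, 7]
R3 ← R3 + (28/55)·R2: [0, 0, -21/11, 507/110, 4/11]
R4 ← R4 + (5/11)·R2: [0, 0, -5/11, 21/22, 2/11]
R4 ← R4 − (5/21)·R3: [0, 0, 0, -1/7, 2/21]
Echelon form has 4 nonzero rows, so rank(M) = 4.

4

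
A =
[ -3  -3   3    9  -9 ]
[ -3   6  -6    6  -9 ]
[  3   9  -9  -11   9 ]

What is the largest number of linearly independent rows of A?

2

Row reduce to echelon form.
R2 ← R2 − R1: [0, 9, -9, -3, 0]
R3 ← R3 + R1: [0, 6, -6, -2, 0]
R3 ← R3 − (2/3)·R2: [0, 0, 0, 0, 0]
Echelon form has 2 nonzero rows, so rank(A) = 2.
The rank gives the maximum number of linearly independent rows: 2.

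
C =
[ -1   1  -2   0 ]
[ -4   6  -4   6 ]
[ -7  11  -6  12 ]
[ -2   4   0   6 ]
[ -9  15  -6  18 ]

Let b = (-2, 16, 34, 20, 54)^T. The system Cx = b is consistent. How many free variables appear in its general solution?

2

Row reduce the augmented matrix [C | b].
R2 ← R2 − (4)·R1: [0, 2, 4, 6, 24]
R3 ← R3 − (7)·R1: [0, 4, 8, 12, 48]
R4 ← R4 − (2)·R1: [0, 2, 4, 6, 24]
R5 ← R5 − (9)·R1: [0, 6, 12, 18, 72]
R3 ← R3 − (2)·R2: [0, 0, 0, 0, 0]
R4 ← R4 − R2: [0, 0, 0, 0, 0]
R5 ← R5 − (3)·R2: [0, 0, 0, 0, 0]
The echelon form has 2 nonzero rows, and every pivot lies in the first 4 columns, so rank(C) = rank([C|b]) = 2.
The system is consistent.
Free variables = (unknowns) − (rank) = 4 − 2 = 2.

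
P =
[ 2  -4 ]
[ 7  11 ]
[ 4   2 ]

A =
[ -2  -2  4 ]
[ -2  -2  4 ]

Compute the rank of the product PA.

First compute PA:
[[  4,   4,  -8],
 [-36, -36,  72],
 [-12, -12,  24]]
Now row reduce the product.
R2 ← R2 + (9)·R1: [0, 0, 0]
R3 ← R3 + (3)·R1: [0, 0, 0]
1 nonzero row, so rank(PA) = 1.

1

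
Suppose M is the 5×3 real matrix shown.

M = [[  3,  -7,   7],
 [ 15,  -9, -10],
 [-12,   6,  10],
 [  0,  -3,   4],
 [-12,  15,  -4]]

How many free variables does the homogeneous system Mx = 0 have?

Row reduce to echelon form.
R2 ← R2 − (5)·R1: [0, 26, -45]
R3 ← R3 + (4)·R1: [0, -22, 38]
R5 ← R5 + (4)·R1: [0, -13, 24]
R3 ← R3 + (11/13)·R2: [0, 0, -1/13]
R4 ← R4 + (3/26)·R2: [0, 0, -31/26]
R5 ← R5 + (1/2)·R2: [0, 0, 3/2]
R4 ← R4 − (31/2)·R3: [0, 0, 0]
R5 ← R5 + (39/2)·R3: [0, 0, 0]
3 nonzero rows, so rank(M) = 3.
M has 3 columns; by rank–nullity, nullity = 3 − 3 = 0.

0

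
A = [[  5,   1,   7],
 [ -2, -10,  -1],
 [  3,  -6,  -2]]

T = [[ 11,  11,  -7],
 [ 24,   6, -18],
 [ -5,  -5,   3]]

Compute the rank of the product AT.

3

First compute AT:
[[ 44,  26, -32],
 [-257, -77, 191],
 [-101,   7,  81]]
Now row reduce the product.
R2 ← R2 + (257/44)·R1: [0, 1647/22, 45/11]
R3 ← R3 + (101/44)·R1: [0, 1467/22, 83/11]
R3 ← R3 − (163/183)·R2: [0, 0, 238/61]
3 nonzero rows, so rank(AT) = 3.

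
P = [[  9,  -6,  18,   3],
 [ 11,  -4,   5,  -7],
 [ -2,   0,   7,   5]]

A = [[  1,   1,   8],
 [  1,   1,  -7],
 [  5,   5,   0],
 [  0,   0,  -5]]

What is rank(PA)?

2

First compute PA:
[[ 93,  93,  99],
 [ 32,  32, 151],
 [ 33,  33, -41]]
Now row reduce the product.
R2 ← R2 − (32/93)·R1: [0, 0, 3625/31]
R3 ← R3 − (11/31)·R1: [0, 0, -2360/31]
R3 ← R3 + (472/725)·R2: [0, 0, 0]
2 nonzero rows, so rank(PA) = 2.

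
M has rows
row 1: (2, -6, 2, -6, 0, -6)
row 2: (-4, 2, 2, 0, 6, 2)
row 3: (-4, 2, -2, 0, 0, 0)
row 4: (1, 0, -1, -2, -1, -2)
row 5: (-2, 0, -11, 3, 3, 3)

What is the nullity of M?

1

Row reduce to echelon form.
R2 ← R2 + (2)·R1: [0, -10, 6, -12, 6, -10]
R3 ← R3 + (2)·R1: [0, -10, 2, -12, 0, -12]
R4 ← R4 − (1/2)·R1: [0, 3, -2, 1, -1, 1]
R5 ← R5 + R1: [0, -6, -9, -3, 3, -3]
R3 ← R3 − R2: [0, 0, -4, 0, -6, -2]
R4 ← R4 + (3/10)·R2: [0, 0, -1/5, -13/5, 4/5, -2]
R5 ← R5 − (3/5)·R2: [0, 0, -63/5, 21/5, -3/5, 3]
R4 ← R4 − (1/20)·R3: [0, 0, 0, -13/5, 11/10, -19/10]
R5 ← R5 − (63/20)·R3: [0, 0, 0, 21/5, 183/10, 93/10]
R5 ← R5 + (21/13)·R4: [0, 0, 0, 0, 261/13, 81/13]
5 nonzero rows, so rank(M) = 5.
M has 6 columns; by rank–nullity, nullity = 6 − 5 = 1.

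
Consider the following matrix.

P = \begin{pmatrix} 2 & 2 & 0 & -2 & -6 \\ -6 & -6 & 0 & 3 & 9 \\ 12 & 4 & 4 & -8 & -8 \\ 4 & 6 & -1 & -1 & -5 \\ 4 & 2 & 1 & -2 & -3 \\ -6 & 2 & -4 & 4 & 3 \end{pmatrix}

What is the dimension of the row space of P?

4

Row reduce to echelon form.
R2 ← R2 + (3)·R1: [0, 0, 0, -3, -9]
R3 ← R3 − (6)·R1: [0, -8, 4, 4, 28]
R4 ← R4 − (2)·R1: [0, 2, -1, 3, 7]
R5 ← R5 − (2)·R1: [0, -2, 1, 2, 9]
R6 ← R6 + (3)·R1: [0, 8, -4, -2, -15]
Swap R2 ↔ R3
R4 ← R4 + (1/4)·R2: [0, 0, 0, 4, 14]
R5 ← R5 − (1/4)·R2: [0, 0, 0, 1, 2]
R6 ← R6 + R2: [0, 0, 0, 2, 13]
R4 ← R4 + (4/3)·R3: [0, 0, 0, 0, 2]
R5 ← R5 + (1/3)·R3: [0, 0, 0, 0, -1]
R6 ← R6 + (2/3)·R3: [0, 0, 0, 0, 7]
R5 ← R5 + (1/2)·R4: [0, 0, 0, 0, 0]
R6 ← R6 − (7/2)·R4: [0, 0, 0, 0, 0]
Echelon form has 4 nonzero rows, so rank(P) = 4.
The row space has dimension equal to the rank: 4.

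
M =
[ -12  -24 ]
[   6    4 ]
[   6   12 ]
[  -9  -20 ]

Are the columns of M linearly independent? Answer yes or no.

yes

Row reduce M to echelon form.
R2 ← R2 + (1/2)·R1: [0, -8]
R3 ← R3 + (1/2)·R1: [0, 0]
R4 ← R4 − (3/4)·R1: [0, -2]
R4 ← R4 − (1/4)·R2: [0, 0]
2 pivots among 2 columns.
Every column is a pivot column, so the columns are linearly independent.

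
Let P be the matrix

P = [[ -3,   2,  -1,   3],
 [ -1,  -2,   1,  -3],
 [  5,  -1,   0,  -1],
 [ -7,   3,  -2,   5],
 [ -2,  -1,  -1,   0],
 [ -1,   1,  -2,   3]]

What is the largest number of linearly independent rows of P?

3

Row reduce to echelon form.
R2 ← R2 − (1/3)·R1: [0, -8/3, 4/3, -4]
R3 ← R3 + (5/3)·R1: [0, 7/3, -5/3, 4]
R4 ← R4 − (7/3)·R1: [0, -5/3, 1/3, -2]
R5 ← R5 − (2/3)·R1: [0, -7/3, -1/3, -2]
R6 ← R6 − (1/3)·R1: [0, 1/3, -5/3, 2]
R3 ← R3 + (7/8)·R2: [0, 0, -1/2, 1/2]
R4 ← R4 − (5/8)·R2: [0, 0, -1/2, 1/2]
R5 ← R5 − (7/8)·R2: [0, 0, -3/2, 3/2]
R6 ← R6 + (1/8)·R2: [0, 0, -3/2, 3/2]
R4 ← R4 − R3: [0, 0, 0, 0]
R5 ← R5 − (3)·R3: [0, 0, 0, 0]
R6 ← R6 − (3)·R3: [0, 0, 0, 0]
Echelon form has 3 nonzero rows, so rank(P) = 3.
The rank gives the maximum number of linearly independent rows: 3.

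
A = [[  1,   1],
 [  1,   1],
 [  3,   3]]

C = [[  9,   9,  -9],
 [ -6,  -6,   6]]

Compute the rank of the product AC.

1

First compute AC:
[[  3,   3,  -3],
 [  3,   3,  -3],
 [  9,   9,  -9]]
Now row reduce the product.
R2 ← R2 − R1: [0, 0, 0]
R3 ← R3 − (3)·R1: [0, 0, 0]
1 nonzero row, so rank(AC) = 1.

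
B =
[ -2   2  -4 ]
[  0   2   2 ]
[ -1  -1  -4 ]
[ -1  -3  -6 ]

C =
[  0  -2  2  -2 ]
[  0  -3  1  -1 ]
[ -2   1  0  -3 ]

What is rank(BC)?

2

First compute BC:
[[  8,  -6,  -2,  14],
 [ -4,  -4,   2,  -8],
 [  8,   1,  -3,  15],
 [ 12,   5,  -5,  23]]
Now row reduce the product.
R2 ← R2 + (1/2)·R1: [0, -7, 1, -1]
R3 ← R3 − R1: [0, 7, -1, 1]
R4 ← R4 − (3/2)·R1: [0, 14, -2, 2]
R3 ← R3 + R2: [0, 0, 0, 0]
R4 ← R4 + (2)·R2: [0, 0, 0, 0]
2 nonzero rows, so rank(BC) = 2.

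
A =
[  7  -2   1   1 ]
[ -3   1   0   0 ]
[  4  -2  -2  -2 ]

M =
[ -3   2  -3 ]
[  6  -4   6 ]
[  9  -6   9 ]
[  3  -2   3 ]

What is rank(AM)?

1

First compute AM:
[[-21,  14, -21],
 [ 15, -10,  15],
 [-48,  32, -48]]
Now row reduce the product.
R2 ← R2 + (5/7)·R1: [0, 0, 0]
R3 ← R3 − (16/7)·R1: [0, 0, 0]
1 nonzero row, so rank(AM) = 1.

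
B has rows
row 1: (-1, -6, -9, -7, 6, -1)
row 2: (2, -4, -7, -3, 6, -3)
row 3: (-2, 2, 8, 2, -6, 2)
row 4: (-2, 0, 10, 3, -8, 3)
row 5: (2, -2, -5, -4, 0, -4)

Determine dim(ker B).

Row reduce to echelon form.
R2 ← R2 + (2)·R1: [0, -16, -25, -17, 18, -5]
R3 ← R3 − (2)·R1: [0, 14, 26, 16, -18, 4]
R4 ← R4 − (2)·R1: [0, 12, 28, 17, -20, 5]
R5 ← R5 + (2)·R1: [0, -14, -23, -18, 12, -6]
R3 ← R3 + (7/8)·R2: [0, 0, 33/8, 9/8, -9/4, -3/8]
R4 ← R4 + (3/4)·R2: [0, 0, 37/4, 17/4, -13/2, 5/4]
R5 ← R5 − (7/8)·R2: [0, 0, -9/8, -25/8, -15/4, -13/8]
R4 ← R4 − (74/33)·R3: [0, 0, 0, 19/11, -16/11, 23/11]
R5 ← R5 + (3/11)·R3: [0, 0, 0, -31/11, -48/11, -19/11]
R5 ← R5 + (31/19)·R4: [0, 0, 0, 0, -128/19, 32/19]
5 nonzero rows, so rank(B) = 5.
B has 6 columns; by rank–nullity, nullity = 6 − 5 = 1.

1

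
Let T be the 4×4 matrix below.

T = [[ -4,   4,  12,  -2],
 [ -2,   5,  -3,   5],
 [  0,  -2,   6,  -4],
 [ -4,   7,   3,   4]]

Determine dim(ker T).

Row reduce to echelon form.
R2 ← R2 − (1/2)·R1: [0, 3, -9, 6]
R4 ← R4 − R1: [0, 3, -9, 6]
R3 ← R3 + (2/3)·R2: [0, 0, 0, 0]
R4 ← R4 − R2: [0, 0, 0, 0]
2 nonzero rows, so rank(T) = 2.
T has 4 columns; by rank–nullity, nullity = 4 − 2 = 2.

2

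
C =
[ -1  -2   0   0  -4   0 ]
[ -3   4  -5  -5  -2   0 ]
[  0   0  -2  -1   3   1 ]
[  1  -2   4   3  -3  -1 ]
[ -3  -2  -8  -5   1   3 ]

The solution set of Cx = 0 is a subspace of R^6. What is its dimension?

3

Row reduce to echelon form.
R2 ← R2 − (3)·R1: [0, 10, -5, -5, 10, 0]
R4 ← R4 + R1: [0, -4, 4, 3, -7, -1]
R5 ← R5 − (3)·R1: [0, 4, -8, -5, 13, 3]
R4 ← R4 + (2/5)·R2: [0, 0, 2, 1, -3, -1]
R5 ← R5 − (2/5)·R2: [0, 0, -6, -3, 9, 3]
R4 ← R4 + R3: [0, 0, 0, 0, 0, 0]
R5 ← R5 − (3)·R3: [0, 0, 0, 0, 0, 0]
3 nonzero rows, so rank(C) = 3.
C has 6 columns; by rank–nullity, nullity = 6 − 3 = 3.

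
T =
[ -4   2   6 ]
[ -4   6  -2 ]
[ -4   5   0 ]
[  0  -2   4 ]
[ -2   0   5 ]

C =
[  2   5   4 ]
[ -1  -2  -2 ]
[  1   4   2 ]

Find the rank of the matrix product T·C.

2

First compute TC:
[[ -4,   0,  -8],
 [-16, -40, -32],
 [-13, -30, -26],
 [  6,  20,  12],
 [  1,  10,   2]]
Now row reduce the product.
R2 ← R2 − (4)·R1: [0, -40, 0]
R3 ← R3 − (13/4)·R1: [0, -30, 0]
R4 ← R4 + (3/2)·R1: [0, 20, 0]
R5 ← R5 + (1/4)·R1: [0, 10, 0]
R3 ← R3 − (3/4)·R2: [0, 0, 0]
R4 ← R4 + (1/2)·R2: [0, 0, 0]
R5 ← R5 + (1/4)·R2: [0, 0, 0]
2 nonzero rows, so rank(TC) = 2.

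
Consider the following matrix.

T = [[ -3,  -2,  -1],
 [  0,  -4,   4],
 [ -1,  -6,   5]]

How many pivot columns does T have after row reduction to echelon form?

2

Row reduce to echelon form.
R3 ← R3 − (1/3)·R1: [0, -16/3, 16/3]
R3 ← R3 − (4/3)·R2: [0, 0, 0]
Echelon form has 2 nonzero rows, so rank(T) = 2.
Each nonzero row contributes one pivot column: 2 pivot columns.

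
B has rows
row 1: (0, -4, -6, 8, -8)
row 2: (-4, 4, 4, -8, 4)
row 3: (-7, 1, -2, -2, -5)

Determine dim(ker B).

3

Row reduce to echelon form.
Swap R1 ↔ R2
R3 ← R3 − (7/4)·R1: [0, -6, -9, 12, -12]
R3 ← R3 − (3/2)·R2: [0, 0, 0, 0, 0]
2 nonzero rows, so rank(B) = 2.
B has 5 columns; by rank–nullity, nullity = 5 − 2 = 3.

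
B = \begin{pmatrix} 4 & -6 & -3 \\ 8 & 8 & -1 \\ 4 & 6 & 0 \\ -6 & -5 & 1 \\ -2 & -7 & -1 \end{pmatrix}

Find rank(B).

2

Row reduce to echelon form.
R2 ← R2 − (2)·R1: [0, 20, 5]
R3 ← R3 − R1: [0, 12, 3]
R4 ← R4 + (3/2)·R1: [0, -14, -7/2]
R5 ← R5 + (1/2)·R1: [0, -10, -5/2]
R3 ← R3 − (3/5)·R2: [0, 0, 0]
R4 ← R4 + (7/10)·R2: [0, 0, 0]
R5 ← R5 + (1/2)·R2: [0, 0, 0]
Echelon form has 2 nonzero rows, so rank(B) = 2.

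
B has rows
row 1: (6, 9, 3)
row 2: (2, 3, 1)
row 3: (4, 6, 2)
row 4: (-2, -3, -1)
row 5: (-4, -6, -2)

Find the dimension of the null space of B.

Row reduce to echelon form.
R2 ← R2 − (1/3)·R1: [0, 0, 0]
R3 ← R3 − (2/3)·R1: [0, 0, 0]
R4 ← R4 + (1/3)·R1: [0, 0, 0]
R5 ← R5 + (2/3)·R1: [0, 0, 0]
1 nonzero row, so rank(B) = 1.
B has 3 columns; by rank–nullity, nullity = 3 − 1 = 2.

2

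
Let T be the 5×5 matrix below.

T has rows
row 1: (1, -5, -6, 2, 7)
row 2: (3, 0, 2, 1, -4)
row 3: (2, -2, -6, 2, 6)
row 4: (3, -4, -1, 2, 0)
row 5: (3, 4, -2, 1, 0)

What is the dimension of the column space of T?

3

Row reduce to echelon form.
R2 ← R2 − (3)·R1: [0, 15, 20, -5, -25]
R3 ← R3 − (2)·R1: [0, 8, 6, -2, -8]
R4 ← R4 − (3)·R1: [0, 11, 17, -4, -21]
R5 ← R5 − (3)·R1: [0, 19, 16, -5, -21]
R3 ← R3 − (8/15)·R2: [0, 0, -14/3, 2/3, 16/3]
R4 ← R4 − (11/15)·R2: [0, 0, 7/3, -1/3, -8/3]
R5 ← R5 − (19/15)·R2: [0, 0, -28/3, 4/3, 32/3]
R4 ← R4 + (1/2)·R3: [0, 0, 0, 0, 0]
R5 ← R5 − (2)·R3: [0, 0, 0, 0, 0]
Echelon form has 3 nonzero rows, so rank(T) = 3.
The column space has dimension equal to the rank: 3.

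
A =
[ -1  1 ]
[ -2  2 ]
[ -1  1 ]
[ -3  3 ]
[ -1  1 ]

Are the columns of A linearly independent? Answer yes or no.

no

Row reduce A to echelon form.
R2 ← R2 − (2)·R1: [0, 0]
R3 ← R3 − R1: [0, 0]
R4 ← R4 − (3)·R1: [0, 0]
R5 ← R5 − R1: [0, 0]
1 pivot among 2 columns.
Only 1 < 2 pivot columns, so the columns are linearly dependent.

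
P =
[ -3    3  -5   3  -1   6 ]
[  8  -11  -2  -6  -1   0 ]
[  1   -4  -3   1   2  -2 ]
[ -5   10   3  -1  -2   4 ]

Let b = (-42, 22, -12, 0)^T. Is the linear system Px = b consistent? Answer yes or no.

yes

Row reduce the augmented matrix [P | b].
R2 ← R2 + (8/3)·R1: [0, -3, -46/3, 2, -11/3, 16, -90]
R3 ← R3 + (1/3)·R1: [0, -3, -14/3, 2, 5/3, 0, -26]
R4 ← R4 − (5/3)·R1: [0, 5, 34/3, -6, -1/3, -6, 70]
R3 ← R3 − R2: [0, 0, 32/3, 0, 16/3, -16, 64]
R4 ← R4 + (5/3)·R2: [0, 0, -128/9, -8/3, -58/9, 62/3, -80]
R4 ← R4 + (4/3)·R3: [0, 0, 0, -8/3, 2/3, -2/3, 16/3]
The echelon form has 4 nonzero rows, and every pivot lies in the first 6 columns, so rank(P) = rank([P|b]) = 4.
The system is consistent.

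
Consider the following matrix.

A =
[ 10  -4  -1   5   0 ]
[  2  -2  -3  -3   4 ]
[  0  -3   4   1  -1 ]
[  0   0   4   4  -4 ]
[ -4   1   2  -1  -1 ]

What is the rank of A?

3

Row reduce to echelon form.
R2 ← R2 − (1/5)·R1: [0, -6/5, -14/5, -4, 4]
R5 ← R5 + (2/5)·R1: [0, -3/5, 8/5, 1, -1]
R3 ← R3 − (5/2)·R2: [0, 0, 11, 11, -11]
R5 ← R5 − (1/2)·R2: [0, 0, 3, 3, -3]
R4 ← R4 − (4/11)·R3: [0, 0, 0, 0, 0]
R5 ← R5 − (3/11)·R3: [0, 0, 0, 0, 0]
Echelon form has 3 nonzero rows, so rank(A) = 3.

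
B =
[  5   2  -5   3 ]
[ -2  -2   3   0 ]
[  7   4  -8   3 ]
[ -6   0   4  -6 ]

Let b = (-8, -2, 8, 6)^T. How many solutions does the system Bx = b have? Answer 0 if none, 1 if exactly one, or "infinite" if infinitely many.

Row reduce the augmented matrix [B | b].
R2 ← R2 + (2/5)·R1: [0, -6/5, 1, 6/5, -26/5]
R3 ← R3 − (7/5)·R1: [0, 6/5, -1, -6/5, 96/5]
R4 ← R4 + (6/5)·R1: [0, 12/5, -2, -12/5, -18/5]
R3 ← R3 + R2: [0, 0, 0, 0, 14]
R4 ← R4 + (2)·R2: [0, 0, 0, 0, -14]
R4 ← R4 + R3: [0, 0, 0, 0, 0]
The echelon form has 3 nonzero rows; the last pivot sits in the augmented column, so rank(B) = 2 but rank([B|b]) = 3.
Since the ranks differ, the system is inconsistent.
It has no solutions.

0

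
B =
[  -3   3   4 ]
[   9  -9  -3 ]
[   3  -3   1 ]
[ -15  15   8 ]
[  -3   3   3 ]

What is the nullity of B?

Row reduce to echelon form.
R2 ← R2 + (3)·R1: [0, 0, 9]
R3 ← R3 + R1: [0, 0, 5]
R4 ← R4 − (5)·R1: [0, 0, -12]
R5 ← R5 − R1: [0, 0, -1]
R3 ← R3 − (5/9)·R2: [0, 0, 0]
R4 ← R4 + (4/3)·R2: [0, 0, 0]
R5 ← R5 + (1/9)·R2: [0, 0, 0]
2 nonzero rows, so rank(B) = 2.
B has 3 columns; by rank–nullity, nullity = 3 − 2 = 1.

1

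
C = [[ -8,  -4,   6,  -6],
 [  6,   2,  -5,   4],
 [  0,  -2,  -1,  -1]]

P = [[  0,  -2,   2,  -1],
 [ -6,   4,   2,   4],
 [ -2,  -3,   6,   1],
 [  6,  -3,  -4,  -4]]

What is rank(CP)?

2

First compute CP:
[[-24,   0,  36,  22],
 [ 22,  -1, -30, -19],
 [  8,  -2,  -6,  -5]]
Now row reduce the product.
R2 ← R2 + (11/12)·R1: [0, -1, 3, 7/6]
R3 ← R3 + (1/3)·R1: [0, -2, 6, 7/3]
R3 ← R3 − (2)·R2: [0, 0, 0, 0]
2 nonzero rows, so rank(CP) = 2.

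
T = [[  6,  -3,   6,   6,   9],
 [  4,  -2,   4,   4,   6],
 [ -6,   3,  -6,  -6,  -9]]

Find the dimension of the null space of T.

Row reduce to echelon form.
R2 ← R2 − (2/3)·R1: [0, 0, 0, 0, 0]
R3 ← R3 + R1: [0, 0, 0, 0, 0]
1 nonzero row, so rank(T) = 1.
T has 5 columns; by rank–nullity, nullity = 5 − 1 = 4.

4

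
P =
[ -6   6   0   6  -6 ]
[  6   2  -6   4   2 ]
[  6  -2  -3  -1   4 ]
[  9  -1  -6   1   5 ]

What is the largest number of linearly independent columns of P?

2

Row reduce to echelon form.
R2 ← R2 + R1: [0, 8, -6, 10, -4]
R3 ← R3 + R1: [0, 4, -3, 5, -2]
R4 ← R4 + (3/2)·R1: [0, 8, -6, 10, -4]
R3 ← R3 − (1/2)·R2: [0, 0, 0, 0, 0]
R4 ← R4 − R2: [0, 0, 0, 0, 0]
Echelon form has 2 nonzero rows, so rank(P) = 2.
The rank gives the maximum number of linearly independent columns: 2.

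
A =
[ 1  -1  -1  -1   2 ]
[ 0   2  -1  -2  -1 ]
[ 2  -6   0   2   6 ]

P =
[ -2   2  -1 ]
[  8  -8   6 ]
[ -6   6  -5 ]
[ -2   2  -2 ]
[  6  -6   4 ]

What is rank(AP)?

2

First compute AP:
[[ 10, -10,   8],
 [ 20, -20,  17],
 [-20,  20, -18]]
Now row reduce the product.
R2 ← R2 − (2)·R1: [0, 0, 1]
R3 ← R3 + (2)·R1: [0, 0, -2]
R3 ← R3 + (2)·R2: [0, 0, 0]
2 nonzero rows, so rank(AP) = 2.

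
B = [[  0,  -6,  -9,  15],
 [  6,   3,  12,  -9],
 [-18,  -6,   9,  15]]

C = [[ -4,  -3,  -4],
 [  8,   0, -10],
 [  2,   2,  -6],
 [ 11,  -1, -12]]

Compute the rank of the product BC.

3

First compute BC:
[[ 99, -33, -66],
 [-75,  15, -18],
 [207,  57, -102]]
Now row reduce the product.
R2 ← R2 + (25/33)·R1: [0, -10, -68]
R3 ← R3 − (23/11)·R1: [0, 126, 36]
R3 ← R3 + (63/5)·R2: [0, 0, -4104/5]
3 nonzero rows, so rank(BC) = 3.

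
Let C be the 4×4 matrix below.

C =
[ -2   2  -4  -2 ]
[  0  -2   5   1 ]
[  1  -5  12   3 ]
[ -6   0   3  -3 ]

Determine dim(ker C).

Row reduce to echelon form.
R3 ← R3 + (1/2)·R1: [0, -4, 10, 2]
R4 ← R4 − (3)·R1: [0, -6, 15, 3]
R3 ← R3 − (2)·R2: [0, 0, 0, 0]
R4 ← R4 − (3)·R2: [0, 0, 0, 0]
2 nonzero rows, so rank(C) = 2.
C has 4 columns; by rank–nullity, nullity = 4 − 2 = 2.

2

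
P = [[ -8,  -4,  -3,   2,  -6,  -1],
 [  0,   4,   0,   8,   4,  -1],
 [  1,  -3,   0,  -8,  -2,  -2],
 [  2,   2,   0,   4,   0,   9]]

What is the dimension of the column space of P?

4

Row reduce to echelon form.
R3 ← R3 + (1/8)·R1: [0, -7/2, -3/8, -31/4, -11/4, -17/8]
R4 ← R4 + (1/4)·R1: [0, 1, -3/4, 9/2, -3/2, 35/4]
R3 ← R3 + (7/8)·R2: [0, 0, -3/8, -3/4, 3/4, -3]
R4 ← R4 − (1/4)·R2: [0, 0, -3/4, 5/2, -5/2, 9]
R4 ← R4 − (2)·R3: [0, 0, 0, 4, -4, 15]
Echelon form has 4 nonzero rows, so rank(P) = 4.
The column space has dimension equal to the rank: 4.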